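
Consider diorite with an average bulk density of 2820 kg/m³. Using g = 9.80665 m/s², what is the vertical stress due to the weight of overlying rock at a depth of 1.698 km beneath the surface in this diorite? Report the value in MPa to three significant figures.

47.0 MPa

diorite: 2820 kg/m³ × 9.80665 m/s² × 1698 m = 4.696×10^7 Pa = 46.96 MPa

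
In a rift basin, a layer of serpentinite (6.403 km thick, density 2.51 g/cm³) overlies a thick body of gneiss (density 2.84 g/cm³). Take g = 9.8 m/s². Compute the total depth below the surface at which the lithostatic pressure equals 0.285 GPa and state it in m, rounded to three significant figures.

Pressure at base of upper layers: 2510×9.8×6403 = 1.575×10^8 Pa = 0.1575 GPa
Remaining pressure to be supplied by gneiss: 2.850×10^8 − 1.575×10^8 = 1.275×10^8 Pa
Additional depth in gneiss = 1.275×10^8 Pa / (2840 kg/m³ × 9.8 m/s²) = 4581.0 m
Total depth = 6403 m + 4581.0 m = 10984 m

11000 m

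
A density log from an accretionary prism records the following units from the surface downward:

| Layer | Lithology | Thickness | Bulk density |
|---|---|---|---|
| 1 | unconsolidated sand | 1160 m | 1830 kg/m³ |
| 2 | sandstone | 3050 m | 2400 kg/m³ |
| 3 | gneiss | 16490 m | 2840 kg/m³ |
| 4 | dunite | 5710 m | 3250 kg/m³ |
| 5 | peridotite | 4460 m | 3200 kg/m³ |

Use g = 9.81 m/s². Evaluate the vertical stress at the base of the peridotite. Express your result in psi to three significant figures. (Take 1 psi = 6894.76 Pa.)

unconsolidated sand: 1830 kg/m³ × 9.81 m/s² × 1160 m = 2.082×10^7 Pa = 3020 psi
sandstone: 2400 kg/m³ × 9.81 m/s² × 3050 m = 7.181×10^7 Pa = 10415 psi
gneiss: 2840 kg/m³ × 9.81 m/s² × 16490 m = 4.594×10^8 Pa = 66633 psi
dunite: 3250 kg/m³ × 9.81 m/s² × 5710 m = 1.820×10^8 Pa = 26404 psi
peridotite: 3200 kg/m³ × 9.81 m/s² × 4460 m = 1.400×10^8 Pa = 20306 psi
Total = 3020 + 10415 + 66633 + 26404 + 20306 = 1.2678×10^5 psi

127000 psi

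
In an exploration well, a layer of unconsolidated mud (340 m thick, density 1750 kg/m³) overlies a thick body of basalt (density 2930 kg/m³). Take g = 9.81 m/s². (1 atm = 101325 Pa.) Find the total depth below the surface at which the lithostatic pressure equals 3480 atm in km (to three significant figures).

Pressure at base of upper layers: 1750×9.81×340 = 5.837×10^6 Pa = 57.61 atm
Remaining pressure to be supplied by basalt: 3.526×10^8 − 5.837×10^6 = 3.468×10^8 Pa
Additional depth in basalt = 3.468×10^8 Pa / (2930 kg/m³ × 9.81 m/s²) = 12065 m
Total depth = 340 m + 12065 m = 12405 m
= 12.405 km

12.4 km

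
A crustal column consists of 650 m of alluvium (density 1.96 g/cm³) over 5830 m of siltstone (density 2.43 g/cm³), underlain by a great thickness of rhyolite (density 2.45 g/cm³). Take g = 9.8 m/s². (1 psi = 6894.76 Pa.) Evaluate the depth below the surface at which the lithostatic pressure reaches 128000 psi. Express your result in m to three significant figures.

Pressure at base of upper layers: 1960×9.8×650 + 2430×9.8×5830 = 1.513×10^8 Pa = 21947 psi
Remaining pressure to be supplied by rhyolite: 8.825×10^8 − 1.513×10^8 = 7.312×10^8 Pa
Additional depth in rhyolite = 7.312×10^8 Pa / (2450 kg/m³ × 9.8 m/s²) = 30454 m
Total depth = 6480 m + 30454 m = 36934 m

36900 m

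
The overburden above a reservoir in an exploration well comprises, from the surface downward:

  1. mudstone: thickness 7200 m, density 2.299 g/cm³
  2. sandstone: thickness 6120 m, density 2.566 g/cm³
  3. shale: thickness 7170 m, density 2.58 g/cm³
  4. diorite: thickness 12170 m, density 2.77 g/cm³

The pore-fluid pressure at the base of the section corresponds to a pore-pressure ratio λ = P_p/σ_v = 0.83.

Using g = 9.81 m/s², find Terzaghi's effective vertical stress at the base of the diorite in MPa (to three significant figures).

Overburden (lithostatic) stress σ_v:
mudstone: 2299 kg/m³ × 9.81 m/s² × 7200 m = 1.624×10^8 Pa = 162.4 MPa
sandstone: 2566 kg/m³ × 9.81 m/s² × 6120 m = 1.541×10^8 Pa = 154.1 MPa
shale: 2580 kg/m³ × 9.81 m/s² × 7170 m = 1.815×10^8 Pa = 181.5 MPa
diorite: 2770 kg/m³ × 9.81 m/s² × 12170 m = 3.307×10^8 Pa = 330.7 MPa
Total = 162.4 + 154.1 + 181.5 + 330.7 = 828.61 MPa
Pore pressure P_p = λ·σ_v = 0.83 × 828.6 MPa = 687.7 MPa
Effective stress σ' = σ_v − P_p = 828.6 − 687.7 = 140.86 MPa

141 MPa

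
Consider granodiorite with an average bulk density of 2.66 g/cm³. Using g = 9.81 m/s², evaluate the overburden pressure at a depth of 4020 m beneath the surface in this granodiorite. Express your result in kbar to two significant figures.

granodiorite: 2660 kg/m³ × 9.81 m/s² × 4020 m = 1.049×10^8 Pa = 1.049 kbar

1.0 kbar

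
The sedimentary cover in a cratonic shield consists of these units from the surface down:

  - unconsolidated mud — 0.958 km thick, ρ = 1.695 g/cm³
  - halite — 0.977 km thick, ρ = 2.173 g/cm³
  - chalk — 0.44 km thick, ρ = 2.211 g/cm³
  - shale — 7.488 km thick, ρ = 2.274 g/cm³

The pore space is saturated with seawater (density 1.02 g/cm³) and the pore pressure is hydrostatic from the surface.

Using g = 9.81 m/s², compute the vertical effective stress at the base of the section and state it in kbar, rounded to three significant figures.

Overburden (lithostatic) stress σ_v:
unconsolidated mud: 1695 kg/m³ × 9.81 m/s² × 958 m = 1.593×10^7 Pa = 15.93 MPa
halite: 2173 kg/m³ × 9.81 m/s² × 977 m = 2.083×10^7 Pa = 20.83 MPa
chalk: 2211 kg/m³ × 9.81 m/s² × 440 m = 9.544×10^6 Pa = 9.544 MPa
shale: 2274 kg/m³ × 9.81 m/s² × 7488 m = 1.670×10^8 Pa = 167.0 MPa
Total = 15.93 + 20.83 + 9.544 + 167.0 = 213.34 MPa
Pore pressure P_p = 1020 kg/m³ × 9.81 m/s² × 9863 m = 9.869×10^7 Pa = 98.69 MPa
Effective stress σ' = σ_v − P_p = 213.3 − 98.69 = 114.65 MPa = 1.1465 kbar

1.15 kbar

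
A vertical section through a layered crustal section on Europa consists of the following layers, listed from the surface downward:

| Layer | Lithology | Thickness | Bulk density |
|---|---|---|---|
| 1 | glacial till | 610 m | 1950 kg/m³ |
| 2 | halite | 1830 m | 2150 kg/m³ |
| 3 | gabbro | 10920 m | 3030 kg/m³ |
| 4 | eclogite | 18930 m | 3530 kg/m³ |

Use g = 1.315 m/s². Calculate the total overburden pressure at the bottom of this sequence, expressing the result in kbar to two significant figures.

1.4 kbar

glacial till: 1950 kg/m³ × 1.315 m/s² × 610 m = 1.564×10^6 Pa = 0.01564 kbar
halite: 2150 kg/m³ × 1.315 m/s² × 1830 m = 5.174×10^6 Pa = 0.05174 kbar
gabbro: 3030 kg/m³ × 1.315 m/s² × 10920 m = 4.351×10^7 Pa = 0.4351 kbar
eclogite: 3530 kg/m³ × 1.315 m/s² × 18930 m = 8.787×10^7 Pa = 0.8787 kbar
Total = 0.01564 + 0.05174 + 0.4351 + 0.8787 = 1.3812 kbar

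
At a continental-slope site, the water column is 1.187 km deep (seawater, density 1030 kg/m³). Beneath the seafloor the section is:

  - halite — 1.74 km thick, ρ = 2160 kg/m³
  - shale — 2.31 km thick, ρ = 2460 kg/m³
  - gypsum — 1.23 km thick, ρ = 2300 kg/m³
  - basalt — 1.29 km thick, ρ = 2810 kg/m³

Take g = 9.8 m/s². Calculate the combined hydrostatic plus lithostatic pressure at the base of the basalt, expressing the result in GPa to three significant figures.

seawater: 1030 kg/m³ × 9.8 m/s² × 1187 m = 1.198×10^7 Pa = 0.01198 GPa
halite: 2160 kg/m³ × 9.8 m/s² × 1740 m = 3.683×10^7 Pa = 0.03683 GPa
shale: 2460 kg/m³ × 9.8 m/s² × 2310 m = 5.569×10^7 Pa = 0.05569 GPa
gypsum: 2300 kg/m³ × 9.8 m/s² × 1230 m = 2.772×10^7 Pa = 0.02772 GPa
basalt: 2810 kg/m³ × 9.8 m/s² × 1290 m = 3.552×10^7 Pa = 0.03552 GPa
Total = 0.01198 + 0.03683 + 0.05569 + 0.02772 + 0.03552 = 0.16775 GPa

0.168 GPa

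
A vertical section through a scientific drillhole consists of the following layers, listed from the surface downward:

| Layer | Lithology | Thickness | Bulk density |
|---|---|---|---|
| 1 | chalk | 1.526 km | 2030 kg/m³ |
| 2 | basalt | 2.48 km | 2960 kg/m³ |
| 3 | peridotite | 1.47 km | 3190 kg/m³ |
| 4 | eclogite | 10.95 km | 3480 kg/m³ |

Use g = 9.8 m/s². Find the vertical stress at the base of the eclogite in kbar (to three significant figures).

5.22 kbar

chalk: 2030 kg/m³ × 9.8 m/s² × 1526 m = 3.036×10^7 Pa = 0.3036 kbar
basalt: 2960 kg/m³ × 9.8 m/s² × 2480 m = 7.194×10^7 Pa = 0.7194 kbar
peridotite: 3190 kg/m³ × 9.8 m/s² × 1470 m = 4.596×10^7 Pa = 0.4596 kbar
eclogite: 3480 kg/m³ × 9.8 m/s² × 10950 m = 3.734×10^8 Pa = 3.734 kbar
Total = 0.3036 + 0.7194 + 0.4596 + 3.734 = 5.2169 kbar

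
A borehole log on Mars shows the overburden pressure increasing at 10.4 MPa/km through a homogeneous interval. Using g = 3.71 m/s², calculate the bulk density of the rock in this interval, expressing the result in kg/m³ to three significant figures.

2800 kg/m³

ρ = (dP/dz)/g = 10.4 MPa/km / 3.71 m/s² = 10400 Pa/m / 3.71 m/s² = 2803.2 kg/m³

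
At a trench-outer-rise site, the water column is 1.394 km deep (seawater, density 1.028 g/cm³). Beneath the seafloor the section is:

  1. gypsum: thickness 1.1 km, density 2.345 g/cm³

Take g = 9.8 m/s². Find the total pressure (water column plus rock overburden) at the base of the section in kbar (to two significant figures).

0.39 kbar

seawater: 1028 kg/m³ × 9.8 m/s² × 1394 m = 1.404×10^7 Pa = 0.1404 kbar
gypsum: 2345 kg/m³ × 9.8 m/s² × 1100 m = 2.528×10^7 Pa = 0.2528 kbar
Total = 0.1404 + 0.2528 = 0.39323 kbar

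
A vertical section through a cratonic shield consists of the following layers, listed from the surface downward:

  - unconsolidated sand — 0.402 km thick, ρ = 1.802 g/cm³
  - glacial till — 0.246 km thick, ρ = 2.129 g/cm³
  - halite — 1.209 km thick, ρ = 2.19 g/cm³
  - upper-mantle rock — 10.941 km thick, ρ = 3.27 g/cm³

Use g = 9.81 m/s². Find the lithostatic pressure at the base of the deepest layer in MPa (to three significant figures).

389 MPa

unconsolidated sand: 1802 kg/m³ × 9.81 m/s² × 402 m = 7.106×10^6 Pa = 7.106 MPa
glacial till: 2129 kg/m³ × 9.81 m/s² × 246 m = 5.138×10^6 Pa = 5.138 MPa
halite: 2190 kg/m³ × 9.81 m/s² × 1209 m = 2.597×10^7 Pa = 25.97 MPa
upper-mantle rock: 3270 kg/m³ × 9.81 m/s² × 10941 m = 3.510×10^8 Pa = 351.0 MPa
Total = 7.106 + 5.138 + 25.97 + 351.0 = 389.19 MPa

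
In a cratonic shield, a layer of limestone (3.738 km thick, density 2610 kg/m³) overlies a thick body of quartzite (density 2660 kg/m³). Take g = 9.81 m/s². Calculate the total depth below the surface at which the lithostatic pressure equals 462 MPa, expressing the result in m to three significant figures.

Pressure at base of upper layers: 2610×9.81×3738 = 9.571×10^7 Pa = 95.71 MPa
Remaining pressure to be supplied by quartzite: 4.620×10^8 − 9.571×10^7 = 3.663×10^8 Pa
Additional depth in quartzite = 3.663×10^8 Pa / (2660 kg/m³ × 9.81 m/s²) = 14037 m
Total depth = 3738 m + 14037 m = 17775 m

17800 m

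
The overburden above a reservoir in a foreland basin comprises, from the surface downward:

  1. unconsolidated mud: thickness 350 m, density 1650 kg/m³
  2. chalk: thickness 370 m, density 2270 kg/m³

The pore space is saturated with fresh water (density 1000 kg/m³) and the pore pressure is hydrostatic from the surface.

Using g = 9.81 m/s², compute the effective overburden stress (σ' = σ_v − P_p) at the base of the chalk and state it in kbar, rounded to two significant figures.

Overburden (lithostatic) stress σ_v:
unconsolidated mud: 1650 kg/m³ × 9.81 m/s² × 350 m = 5.665×10^6 Pa = 5.665 MPa
chalk: 2270 kg/m³ × 9.81 m/s² × 370 m = 8.239×10^6 Pa = 8.239 MPa
Total = 5.665 + 8.239 = 13.905 MPa
Pore pressure P_p = 1000 kg/m³ × 9.81 m/s² × 720 m = 7.063×10^6 Pa = 7.063 MPa
Effective stress σ' = σ_v − P_p = 13.90 − 7.063 = 6.8415 MPa = 0.068415 kbar

0.068 kbar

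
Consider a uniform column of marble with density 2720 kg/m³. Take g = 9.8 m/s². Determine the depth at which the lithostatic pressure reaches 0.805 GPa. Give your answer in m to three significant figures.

30200 m

h = P/(ρg) = 0.805 GPa / (2720 kg/m³ × 9.8 m/s²) = 8.050×10^8 Pa / 26656 Pa/m = 30200 m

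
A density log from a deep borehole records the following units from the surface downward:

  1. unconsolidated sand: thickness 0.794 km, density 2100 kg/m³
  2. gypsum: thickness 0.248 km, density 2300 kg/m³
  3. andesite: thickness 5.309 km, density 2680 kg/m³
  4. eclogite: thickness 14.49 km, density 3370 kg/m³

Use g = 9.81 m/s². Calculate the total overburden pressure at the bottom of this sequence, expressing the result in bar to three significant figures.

unconsolidated sand: 2100 kg/m³ × 9.81 m/s² × 794 m = 1.636×10^7 Pa = 163.6 bar
gypsum: 2300 kg/m³ × 9.81 m/s² × 248 m = 5.596×10^6 Pa = 55.96 bar
andesite: 2680 kg/m³ × 9.81 m/s² × 5309 m = 1.396×10^8 Pa = 1396 bar
eclogite: 3370 kg/m³ × 9.81 m/s² × 14490 m = 4.790×10^8 Pa = 4790 bar
Total = 163.6 + 55.96 + 1396 + 4790 = 6405.7 bar

6410 bar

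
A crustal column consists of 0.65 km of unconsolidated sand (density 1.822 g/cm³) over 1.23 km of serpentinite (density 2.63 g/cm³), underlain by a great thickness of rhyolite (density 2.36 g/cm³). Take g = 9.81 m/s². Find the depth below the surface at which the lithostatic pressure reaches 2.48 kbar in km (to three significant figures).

Pressure at base of upper layers: 1822×9.81×650 + 2630×9.81×1230 = 4.335×10^7 Pa = 0.4335 kbar
Remaining pressure to be supplied by rhyolite: 2.480×10^8 − 4.335×10^7 = 2.046×10^8 Pa
Additional depth in rhyolite = 2.046×10^8 Pa / (2360 kg/m³ × 9.81 m/s²) = 8839.5 m
Total depth = 1880 m + 8839.5 m = 10719 m
= 10.719 km

10.7 km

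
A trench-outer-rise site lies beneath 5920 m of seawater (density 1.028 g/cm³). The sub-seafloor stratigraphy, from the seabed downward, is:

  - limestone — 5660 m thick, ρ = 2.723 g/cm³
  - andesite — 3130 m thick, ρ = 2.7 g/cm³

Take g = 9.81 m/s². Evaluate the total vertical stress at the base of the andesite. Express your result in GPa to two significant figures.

0.29 GPa

seawater: 1028 kg/m³ × 9.81 m/s² × 5920 m = 5.970×10^7 Pa = 0.05970 GPa
limestone: 2723 kg/m³ × 9.81 m/s² × 5660 m = 1.512×10^8 Pa = 0.1512 GPa
andesite: 2700 kg/m³ × 9.81 m/s² × 3130 m = 8.290×10^7 Pa = 0.08290 GPa
Total = 0.05970 + 0.1512 + 0.08290 = 0.29380 GPa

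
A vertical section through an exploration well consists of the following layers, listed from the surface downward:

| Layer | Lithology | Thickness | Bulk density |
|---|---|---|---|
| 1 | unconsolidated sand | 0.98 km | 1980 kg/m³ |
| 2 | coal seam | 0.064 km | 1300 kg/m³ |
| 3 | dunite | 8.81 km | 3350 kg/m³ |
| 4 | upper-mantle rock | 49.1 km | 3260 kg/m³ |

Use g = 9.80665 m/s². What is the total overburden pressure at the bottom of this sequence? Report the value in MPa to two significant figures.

unconsolidated sand: 1980 kg/m³ × 9.80665 m/s² × 980 m = 1.903×10^7 Pa = 19.03 MPa
coal seam: 1300 kg/m³ × 9.80665 m/s² × 64 m = 8.159×10^5 Pa = 0.8159 MPa
dunite: 3350 kg/m³ × 9.80665 m/s² × 8810 m = 2.894×10^8 Pa = 289.4 MPa
upper-mantle rock: 3260 kg/m³ × 9.80665 m/s² × 49100 m = 1.570×10^9 Pa = 1570 MPa
Total = 19.03 + 0.8159 + 289.4 + 1570 = 1879.0 MPa

1900 MPa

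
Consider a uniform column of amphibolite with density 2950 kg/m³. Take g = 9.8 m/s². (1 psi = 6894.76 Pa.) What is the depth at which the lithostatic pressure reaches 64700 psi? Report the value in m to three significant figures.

15400 m

h = P/(ρg) = 64700 psi / (2950 kg/m³ × 9.8 m/s²) = 4.461×10^8 Pa / 28910 Pa/m = 15430 m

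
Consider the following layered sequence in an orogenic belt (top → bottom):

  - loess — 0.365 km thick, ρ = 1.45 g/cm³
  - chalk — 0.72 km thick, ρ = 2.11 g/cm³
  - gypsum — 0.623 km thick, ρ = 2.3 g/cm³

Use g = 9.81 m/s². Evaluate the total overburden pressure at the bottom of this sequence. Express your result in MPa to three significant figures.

34.2 MPa

loess: 1450 kg/m³ × 9.81 m/s² × 365 m = 5.192×10^6 Pa = 5.192 MPa
chalk: 2110 kg/m³ × 9.81 m/s² × 720 m = 1.490×10^7 Pa = 14.90 MPa
gypsum: 2300 kg/m³ × 9.81 m/s² × 623 m = 1.406×10^7 Pa = 14.06 MPa
Total = 5.192 + 14.90 + 14.06 = 34.152 MPa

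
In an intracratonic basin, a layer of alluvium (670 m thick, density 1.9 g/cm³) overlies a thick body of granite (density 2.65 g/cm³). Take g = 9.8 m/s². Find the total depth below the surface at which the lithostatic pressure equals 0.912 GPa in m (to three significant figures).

Pressure at base of upper layers: 1900×9.8×670 = 1.248×10^7 Pa = 0.01248 GPa
Remaining pressure to be supplied by granite: 9.120×10^8 − 1.248×10^7 = 8.995×10^8 Pa
Additional depth in granite = 8.995×10^8 Pa / (2650 kg/m³ × 9.8 m/s²) = 34637 m
Total depth = 670 m + 34637 m = 35307 m

35300 m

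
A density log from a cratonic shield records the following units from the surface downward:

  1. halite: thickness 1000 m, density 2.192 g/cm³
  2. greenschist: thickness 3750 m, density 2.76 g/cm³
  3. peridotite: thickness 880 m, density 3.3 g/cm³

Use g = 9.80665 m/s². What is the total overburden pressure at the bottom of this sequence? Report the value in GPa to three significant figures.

halite: 2192 kg/m³ × 9.80665 m/s² × 1000 m = 2.150×10^7 Pa = 0.02150 GPa
greenschist: 2760 kg/m³ × 9.80665 m/s² × 3750 m = 1.015×10^8 Pa = 0.1015 GPa
peridotite: 3300 kg/m³ × 9.80665 m/s² × 880 m = 2.848×10^7 Pa = 0.02848 GPa
Total = 0.02150 + 0.1015 + 0.02848 = 0.15147 GPa

0.151 GPa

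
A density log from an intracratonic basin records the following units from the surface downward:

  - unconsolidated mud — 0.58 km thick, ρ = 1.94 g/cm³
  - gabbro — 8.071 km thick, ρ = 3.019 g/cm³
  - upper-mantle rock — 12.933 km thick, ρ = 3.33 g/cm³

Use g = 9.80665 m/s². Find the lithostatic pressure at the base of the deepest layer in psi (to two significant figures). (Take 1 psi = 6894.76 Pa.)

98000 psi

unconsolidated mud: 1940 kg/m³ × 9.80665 m/s² × 580 m = 1.103×10^7 Pa = 1600 psi
gabbro: 3019 kg/m³ × 9.80665 m/s² × 8071 m = 2.390×10^8 Pa = 34657 psi
upper-mantle rock: 3330 kg/m³ × 9.80665 m/s² × 12933 m = 4.223×10^8 Pa = 61256 psi
Total = 1600 + 34657 + 61256 = 97513 psi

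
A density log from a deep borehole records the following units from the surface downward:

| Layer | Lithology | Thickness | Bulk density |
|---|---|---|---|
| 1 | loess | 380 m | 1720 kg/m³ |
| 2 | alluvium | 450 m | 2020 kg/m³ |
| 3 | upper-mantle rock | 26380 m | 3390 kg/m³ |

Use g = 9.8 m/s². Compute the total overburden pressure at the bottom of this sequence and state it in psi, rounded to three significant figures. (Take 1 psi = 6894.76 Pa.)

loess: 1720 kg/m³ × 9.8 m/s² × 380 m = 6.405×10^6 Pa = 929.0 psi
alluvium: 2020 kg/m³ × 9.8 m/s² × 450 m = 8.908×10^6 Pa = 1292 psi
upper-mantle rock: 3390 kg/m³ × 9.8 m/s² × 26380 m = 8.764×10^8 Pa = 1.271×10^5 psi
Total = 929.0 + 1292 + 1.271×10^5 = 1.2933×10^5 psi

129000 psi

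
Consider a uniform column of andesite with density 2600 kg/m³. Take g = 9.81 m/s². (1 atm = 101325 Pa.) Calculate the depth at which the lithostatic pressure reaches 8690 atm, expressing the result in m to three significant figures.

h = P/(ρg) = 8690 atm / (2600 kg/m³ × 9.81 m/s²) = 8.805×10^8 Pa / 25506 Pa/m = 34522 m

34500 m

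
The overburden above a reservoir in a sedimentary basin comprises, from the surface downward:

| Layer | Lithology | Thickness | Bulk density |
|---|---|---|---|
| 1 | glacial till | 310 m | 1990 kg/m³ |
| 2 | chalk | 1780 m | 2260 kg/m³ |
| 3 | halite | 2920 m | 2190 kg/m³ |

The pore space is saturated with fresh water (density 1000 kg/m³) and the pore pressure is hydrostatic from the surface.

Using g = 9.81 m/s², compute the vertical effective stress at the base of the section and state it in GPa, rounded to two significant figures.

Overburden (lithostatic) stress σ_v:
glacial till: 1990 kg/m³ × 9.81 m/s² × 310 m = 6.052×10^6 Pa = 6.052 MPa
chalk: 2260 kg/m³ × 9.81 m/s² × 1780 m = 3.946×10^7 Pa = 39.46 MPa
halite: 2190 kg/m³ × 9.81 m/s² × 2920 m = 6.273×10^7 Pa = 62.73 MPa
Total = 6.052 + 39.46 + 62.73 = 108.25 MPa
Pore pressure P_p = 1000 kg/m³ × 9.81 m/s² × 5010 m = 4.915×10^7 Pa = 49.15 MPa
Effective stress σ' = σ_v − P_p = 108.2 − 49.15 = 59.100 MPa = 0.059100 GPa

0.059 GPa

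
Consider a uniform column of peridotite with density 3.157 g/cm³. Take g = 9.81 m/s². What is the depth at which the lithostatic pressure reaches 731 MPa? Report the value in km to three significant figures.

23.6 km

h = P/(ρg) = 731 MPa / (3157 kg/m³ × 9.81 m/s²) = 7.310×10^8 Pa / 30970 Pa/m = 23603 m
= 23.603 km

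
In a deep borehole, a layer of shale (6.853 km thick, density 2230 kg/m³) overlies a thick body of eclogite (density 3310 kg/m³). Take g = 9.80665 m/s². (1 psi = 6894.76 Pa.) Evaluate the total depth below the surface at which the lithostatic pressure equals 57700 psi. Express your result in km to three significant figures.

14.5 km

Pressure at base of upper layers: 2230×9.80665×6853 = 1.499×10^8 Pa = 21736 psi
Remaining pressure to be supplied by eclogite: 3.978×10^8 − 1.499×10^8 = 2.480×10^8 Pa
Additional depth in eclogite = 2.480×10^8 Pa / (3310 kg/m³ × 9.80665 m/s²) = 7638.9 m
Total depth = 6853 m + 7638.9 m = 14492 m
= 14.492 km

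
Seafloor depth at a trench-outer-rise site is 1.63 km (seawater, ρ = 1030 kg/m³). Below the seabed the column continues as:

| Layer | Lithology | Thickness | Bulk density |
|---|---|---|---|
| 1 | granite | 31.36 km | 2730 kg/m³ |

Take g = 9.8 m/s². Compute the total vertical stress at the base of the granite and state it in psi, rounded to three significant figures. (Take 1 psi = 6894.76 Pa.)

seawater: 1030 kg/m³ × 9.8 m/s² × 1630 m = 1.645×10^7 Pa = 2386 psi
granite: 2730 kg/m³ × 9.8 m/s² × 31360 m = 8.390×10^8 Pa = 1.217×10^5 psi
Total = 2386 + 1.217×10^5 = 1.2407×10^5 psi

124000 psi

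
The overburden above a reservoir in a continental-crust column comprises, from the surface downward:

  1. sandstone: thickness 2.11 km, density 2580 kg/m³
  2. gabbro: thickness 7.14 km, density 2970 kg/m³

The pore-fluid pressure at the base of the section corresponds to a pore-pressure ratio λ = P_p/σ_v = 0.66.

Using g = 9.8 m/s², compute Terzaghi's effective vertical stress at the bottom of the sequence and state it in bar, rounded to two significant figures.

890 bar

Overburden (lithostatic) stress σ_v:
sandstone: 2580 kg/m³ × 9.8 m/s² × 2110 m = 5.335×10^7 Pa = 53.35 MPa
gabbro: 2970 kg/m³ × 9.8 m/s² × 7140 m = 2.078×10^8 Pa = 207.8 MPa
Total = 53.35 + 207.8 = 261.17 MPa
Pore pressure P_p = λ·σ_v = 0.66 × 261.2 MPa = 172.4 MPa
Effective stress σ' = σ_v − P_p = 261.2 − 172.4 = 88.796 MPa = 887.96 bar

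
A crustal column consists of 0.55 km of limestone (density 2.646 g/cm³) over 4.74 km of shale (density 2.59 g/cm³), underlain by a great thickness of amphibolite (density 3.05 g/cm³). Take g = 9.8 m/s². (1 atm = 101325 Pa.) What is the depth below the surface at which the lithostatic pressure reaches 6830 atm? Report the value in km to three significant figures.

Pressure at base of upper layers: 2646×9.8×550 + 2590×9.8×4740 = 1.346×10^8 Pa = 1328 atm
Remaining pressure to be supplied by amphibolite: 6.920×10^8 − 1.346×10^8 = 5.575×10^8 Pa
Additional depth in amphibolite = 5.575×10^8 Pa / (3050 kg/m³ × 9.8 m/s²) = 18651 m
Total depth = 5290 m + 18651 m = 23941 m
= 23.941 km

23.9 km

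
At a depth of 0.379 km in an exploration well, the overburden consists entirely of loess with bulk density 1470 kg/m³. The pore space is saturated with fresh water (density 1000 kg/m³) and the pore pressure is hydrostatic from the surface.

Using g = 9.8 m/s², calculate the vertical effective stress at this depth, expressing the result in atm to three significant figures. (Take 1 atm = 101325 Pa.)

17.2 atm

Overburden (lithostatic) stress σ_v:
loess: 1470 kg/m³ × 9.8 m/s² × 379 m = 5.460×10^6 Pa = 5.460 MPa
Pore pressure P_p = 1000 kg/m³ × 9.8 m/s² × 379 m = 3.714×10^6 Pa = 3.714 MPa
Effective stress σ' = σ_v − P_p = 5.460 − 3.714 = 1.7457 MPa = 17.228 atm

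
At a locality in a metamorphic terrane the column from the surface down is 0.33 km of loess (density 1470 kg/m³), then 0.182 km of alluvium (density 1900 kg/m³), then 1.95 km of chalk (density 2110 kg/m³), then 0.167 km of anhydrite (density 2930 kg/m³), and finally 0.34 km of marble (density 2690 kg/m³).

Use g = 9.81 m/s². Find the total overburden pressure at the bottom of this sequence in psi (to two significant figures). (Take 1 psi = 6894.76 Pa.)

9000 psi

loess: 1470 kg/m³ × 9.81 m/s² × 330 m = 4.759×10^6 Pa = 690.2 psi
alluvium: 1900 kg/m³ × 9.81 m/s² × 182 m = 3.392×10^6 Pa = 492.0 psi
chalk: 2110 kg/m³ × 9.81 m/s² × 1950 m = 4.036×10^7 Pa = 5854 psi
anhydrite: 2930 kg/m³ × 9.81 m/s² × 167 m = 4.800×10^6 Pa = 696.2 psi
marble: 2690 kg/m³ × 9.81 m/s² × 340 m = 8.972×10^6 Pa = 1301 psi
Total = 690.2 + 492.0 + 5854 + 696.2 + 1301 = 9033.9 psi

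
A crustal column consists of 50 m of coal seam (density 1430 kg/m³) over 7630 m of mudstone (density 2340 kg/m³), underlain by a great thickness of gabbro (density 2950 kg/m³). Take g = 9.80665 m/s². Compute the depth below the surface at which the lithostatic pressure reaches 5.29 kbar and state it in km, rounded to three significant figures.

19.9 km

Pressure at base of upper layers: 1430×9.80665×50 + 2340×9.80665×7630 = 1.758×10^8 Pa = 1.758 kbar
Remaining pressure to be supplied by gabbro: 5.290×10^8 − 1.758×10^8 = 3.532×10^8 Pa
Additional depth in gabbro = 3.532×10^8 Pa / (2950 kg/m³ × 9.80665 m/s²) = 12209 m
Total depth = 7680 m + 12209 m = 19889 m
= 19.889 km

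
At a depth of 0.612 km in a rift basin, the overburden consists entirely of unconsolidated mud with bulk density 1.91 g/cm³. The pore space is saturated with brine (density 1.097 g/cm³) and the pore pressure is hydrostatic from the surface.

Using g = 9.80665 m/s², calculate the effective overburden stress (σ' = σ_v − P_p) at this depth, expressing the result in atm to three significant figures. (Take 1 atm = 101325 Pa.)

48.2 atm

Overburden (lithostatic) stress σ_v:
unconsolidated mud: 1910 kg/m³ × 9.80665 m/s² × 612 m = 1.146×10^7 Pa = 11.46 MPa
Pore pressure P_p = 1097 kg/m³ × 9.80665 m/s² × 612 m = 6.584×10^6 Pa = 6.584 MPa
Effective stress σ' = σ_v − P_p = 11.46 − 6.584 = 4.8794 MPa = 48.156 atm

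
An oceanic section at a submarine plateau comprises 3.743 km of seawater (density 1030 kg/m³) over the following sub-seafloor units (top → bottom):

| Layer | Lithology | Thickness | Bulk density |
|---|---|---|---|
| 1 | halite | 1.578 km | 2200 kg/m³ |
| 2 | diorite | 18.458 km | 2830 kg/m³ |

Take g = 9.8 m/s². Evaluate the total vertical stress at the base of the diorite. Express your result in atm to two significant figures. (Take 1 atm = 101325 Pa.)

seawater: 1030 kg/m³ × 9.8 m/s² × 3743 m = 3.778×10^7 Pa = 372.9 atm
halite: 2200 kg/m³ × 9.8 m/s² × 1578 m = 3.402×10^7 Pa = 335.8 atm
diorite: 2830 kg/m³ × 9.8 m/s² × 18458 m = 5.119×10^8 Pa = 5052 atm
Total = 372.9 + 335.8 + 5052 = 5760.8 atm

5800 atm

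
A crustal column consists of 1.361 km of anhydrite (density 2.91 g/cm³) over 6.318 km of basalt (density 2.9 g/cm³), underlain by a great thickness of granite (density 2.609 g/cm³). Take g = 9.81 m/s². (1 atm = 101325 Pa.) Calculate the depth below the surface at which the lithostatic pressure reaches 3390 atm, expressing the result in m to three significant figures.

Pressure at base of upper layers: 2910×9.81×1361 + 2900×9.81×6318 = 2.186×10^8 Pa = 2157 atm
Remaining pressure to be supplied by granite: 3.435×10^8 − 2.186×10^8 = 1.249×10^8 Pa
Additional depth in granite = 1.249×10^8 Pa / (2609 kg/m³ × 9.81 m/s²) = 4879.9 m
Total depth = 7679 m + 4879.9 m = 12559 m

12600 m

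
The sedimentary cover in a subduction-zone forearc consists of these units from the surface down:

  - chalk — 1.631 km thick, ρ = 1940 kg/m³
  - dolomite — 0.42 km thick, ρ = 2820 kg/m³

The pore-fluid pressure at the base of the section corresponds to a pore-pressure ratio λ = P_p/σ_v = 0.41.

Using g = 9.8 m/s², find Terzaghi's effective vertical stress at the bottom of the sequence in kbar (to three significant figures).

Overburden (lithostatic) stress σ_v:
chalk: 1940 kg/m³ × 9.8 m/s² × 1631 m = 3.101×10^7 Pa = 31.01 MPa
dolomite: 2820 kg/m³ × 9.8 m/s² × 420 m = 1.161×10^7 Pa = 11.61 MPa
Total = 31.01 + 11.61 = 42.616 MPa
Pore pressure P_p = λ·σ_v = 0.41 × 42.62 MPa = 17.47 MPa
Effective stress σ' = σ_v − P_p = 42.62 − 17.47 = 25.143 MPa = 0.25143 kbar

0.251 kbar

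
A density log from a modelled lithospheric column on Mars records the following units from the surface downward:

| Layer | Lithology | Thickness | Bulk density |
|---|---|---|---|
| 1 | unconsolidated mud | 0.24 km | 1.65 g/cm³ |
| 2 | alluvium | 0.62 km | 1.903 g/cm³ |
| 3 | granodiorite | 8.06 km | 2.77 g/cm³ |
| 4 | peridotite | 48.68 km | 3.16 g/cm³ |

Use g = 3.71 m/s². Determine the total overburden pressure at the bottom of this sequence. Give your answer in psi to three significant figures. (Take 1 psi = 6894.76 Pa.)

unconsolidated mud: 1650 kg/m³ × 3.71 m/s² × 240 m = 1.469×10^6 Pa = 213.1 psi
alluvium: 1903 kg/m³ × 3.71 m/s² × 620 m = 4.377×10^6 Pa = 634.9 psi
granodiorite: 2770 kg/m³ × 3.71 m/s² × 8060 m = 8.283×10^7 Pa = 12014 psi
peridotite: 3160 kg/m³ × 3.71 m/s² × 48680 m = 5.707×10^8 Pa = 82774 psi
Total = 213.1 + 634.9 + 12014 + 82774 = 95635 psi

95600 psi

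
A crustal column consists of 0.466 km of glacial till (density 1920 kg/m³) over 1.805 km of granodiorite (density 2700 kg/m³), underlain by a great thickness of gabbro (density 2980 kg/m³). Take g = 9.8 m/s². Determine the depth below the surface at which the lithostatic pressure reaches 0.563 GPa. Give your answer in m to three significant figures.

19600 m

Pressure at base of upper layers: 1920×9.8×466 + 2700×9.8×1805 = 5.653×10^7 Pa = 0.05653 GPa
Remaining pressure to be supplied by gabbro: 5.630×10^8 − 5.653×10^7 = 5.065×10^8 Pa
Additional depth in gabbro = 5.065×10^8 Pa / (2980 kg/m³ × 9.8 m/s²) = 17343 m
Total depth = 2271 m + 17343 m = 19614 m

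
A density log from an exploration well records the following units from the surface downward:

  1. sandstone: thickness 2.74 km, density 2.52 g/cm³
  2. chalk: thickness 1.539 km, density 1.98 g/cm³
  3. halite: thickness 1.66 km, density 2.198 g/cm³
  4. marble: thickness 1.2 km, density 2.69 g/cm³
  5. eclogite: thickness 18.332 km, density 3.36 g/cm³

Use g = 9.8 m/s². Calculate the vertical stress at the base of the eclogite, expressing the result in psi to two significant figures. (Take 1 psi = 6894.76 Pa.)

110000 psi

sandstone: 2520 kg/m³ × 9.8 m/s² × 2740 m = 6.767×10^7 Pa = 9814 psi
chalk: 1980 kg/m³ × 9.8 m/s² × 1539 m = 2.986×10^7 Pa = 4331 psi
halite: 2198 kg/m³ × 9.8 m/s² × 1660 m = 3.576×10^7 Pa = 5186 psi
marble: 2690 kg/m³ × 9.8 m/s² × 1200 m = 3.163×10^7 Pa = 4588 psi
eclogite: 3360 kg/m³ × 9.8 m/s² × 18332 m = 6.036×10^8 Pa = 87550 psi
Total = 9814 + 4331 + 5186 + 4588 + 87550 = 1.1147×10^5 psi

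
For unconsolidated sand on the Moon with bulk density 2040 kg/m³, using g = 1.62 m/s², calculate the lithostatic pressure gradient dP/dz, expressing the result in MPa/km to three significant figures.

dP/dz = ρg = 2040 kg/m³ × 1.62 m/s² = 3304.8 Pa/m
= 3304.8 Pa/m × (1 MPa/km / 1000.0 Pa/m) = 3.3048 MPa/km

3.30 MPa/km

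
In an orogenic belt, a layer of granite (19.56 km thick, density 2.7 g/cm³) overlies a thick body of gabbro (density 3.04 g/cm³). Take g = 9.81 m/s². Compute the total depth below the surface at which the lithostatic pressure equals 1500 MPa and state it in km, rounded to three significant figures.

Pressure at base of upper layers: 2700×9.81×19560 = 5.181×10^8 Pa = 518.1 MPa
Remaining pressure to be supplied by gabbro: 1.500×10^9 − 5.181×10^8 = 9.819×10^8 Pa
Additional depth in gabbro = 9.819×10^8 Pa / (3040 kg/m³ × 9.81 m/s²) = 32925 m
Total depth = 19560 m + 32925 m = 52485 m
= 52.485 km

52.5 km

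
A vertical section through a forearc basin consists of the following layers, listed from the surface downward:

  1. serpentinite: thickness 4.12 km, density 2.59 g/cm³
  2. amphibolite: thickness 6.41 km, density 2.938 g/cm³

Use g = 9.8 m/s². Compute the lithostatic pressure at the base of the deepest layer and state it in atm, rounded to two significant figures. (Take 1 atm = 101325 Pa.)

2900 atm

serpentinite: 2590 kg/m³ × 9.8 m/s² × 4120 m = 1.046×10^8 Pa = 1032 atm
amphibolite: 2938 kg/m³ × 9.8 m/s² × 6410 m = 1.846×10^8 Pa = 1821 atm
Total = 1032 + 1821 = 2853.5 atm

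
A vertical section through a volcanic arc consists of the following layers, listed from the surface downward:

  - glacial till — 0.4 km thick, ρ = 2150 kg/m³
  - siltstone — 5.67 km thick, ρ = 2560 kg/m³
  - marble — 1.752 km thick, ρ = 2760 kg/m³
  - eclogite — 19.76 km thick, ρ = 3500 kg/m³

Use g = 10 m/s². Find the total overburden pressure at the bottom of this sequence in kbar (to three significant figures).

8.94 kbar

glacial till: 2150 kg/m³ × 10 m/s² × 400 m = 8.600×10^6 Pa = 0.08600 kbar
siltstone: 2560 kg/m³ × 10 m/s² × 5670 m = 1.452×10^8 Pa = 1.452 kbar
marble: 2760 kg/m³ × 10 m/s² × 1752 m = 4.836×10^7 Pa = 0.4836 kbar
eclogite: 3500 kg/m³ × 10 m/s² × 19760 m = 6.916×10^8 Pa = 6.916 kbar
Total = 0.08600 + 1.452 + 0.4836 + 6.916 = 8.9371 kbar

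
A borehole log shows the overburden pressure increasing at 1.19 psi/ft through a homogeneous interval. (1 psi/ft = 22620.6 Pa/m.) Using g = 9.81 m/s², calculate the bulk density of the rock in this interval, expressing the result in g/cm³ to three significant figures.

2.74 g/cm³

ρ = (dP/dz)/g = 1.19 psi/ft / 9.81 m/s² = 26919 Pa/m / 9.81 m/s² = 2744.0 kg/m³
= 2.744 g/cm³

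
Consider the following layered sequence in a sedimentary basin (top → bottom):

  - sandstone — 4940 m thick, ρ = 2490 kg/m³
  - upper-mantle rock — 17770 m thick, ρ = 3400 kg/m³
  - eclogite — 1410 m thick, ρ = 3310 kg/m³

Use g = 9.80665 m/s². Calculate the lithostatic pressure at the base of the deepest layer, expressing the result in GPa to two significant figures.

0.76 GPa

sandstone: 2490 kg/m³ × 9.80665 m/s² × 4940 m = 1.206×10^8 Pa = 0.1206 GPa
upper-mantle rock: 3400 kg/m³ × 9.80665 m/s² × 17770 m = 5.925×10^8 Pa = 0.5925 GPa
eclogite: 3310 kg/m³ × 9.80665 m/s² × 1410 m = 4.577×10^7 Pa = 0.04577 GPa
Total = 0.1206 + 0.5925 + 0.04577 = 0.75889 GPa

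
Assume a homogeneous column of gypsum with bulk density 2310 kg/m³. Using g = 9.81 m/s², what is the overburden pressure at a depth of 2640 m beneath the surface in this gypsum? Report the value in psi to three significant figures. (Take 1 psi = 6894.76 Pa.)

gypsum: 2310 kg/m³ × 9.81 m/s² × 2640 m = 5.983×10^7 Pa = 8677 psi

8680 psi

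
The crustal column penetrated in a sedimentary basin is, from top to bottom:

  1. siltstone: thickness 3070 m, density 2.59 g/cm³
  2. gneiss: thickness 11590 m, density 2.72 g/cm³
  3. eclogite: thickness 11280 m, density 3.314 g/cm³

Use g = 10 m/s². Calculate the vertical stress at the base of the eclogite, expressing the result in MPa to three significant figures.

siltstone: 2590 kg/m³ × 10 m/s² × 3070 m = 7.951×10^7 Pa = 79.51 MPa
gneiss: 2720 kg/m³ × 10 m/s² × 11590 m = 3.152×10^8 Pa = 315.2 MPa
eclogite: 3314 kg/m³ × 10 m/s² × 11280 m = 3.738×10^8 Pa = 373.8 MPa
Total = 79.51 + 315.2 + 373.8 = 768.58 MPa

769 MPa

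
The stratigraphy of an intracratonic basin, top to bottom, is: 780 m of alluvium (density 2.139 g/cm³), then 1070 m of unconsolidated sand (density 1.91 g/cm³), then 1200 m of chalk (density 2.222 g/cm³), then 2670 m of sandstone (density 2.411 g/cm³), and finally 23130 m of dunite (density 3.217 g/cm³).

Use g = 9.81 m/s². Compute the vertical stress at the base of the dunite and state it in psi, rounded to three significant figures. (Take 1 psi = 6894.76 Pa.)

alluvium: 2139 kg/m³ × 9.81 m/s² × 780 m = 1.637×10^7 Pa = 2374 psi
unconsolidated sand: 1910 kg/m³ × 9.81 m/s² × 1070 m = 2.005×10^7 Pa = 2908 psi
chalk: 2222 kg/m³ × 9.81 m/s² × 1200 m = 2.616×10^7 Pa = 3794 psi
sandstone: 2411 kg/m³ × 9.81 m/s² × 2670 m = 6.315×10^7 Pa = 9159 psi
dunite: 3217 kg/m³ × 9.81 m/s² × 23130 m = 7.300×10^8 Pa = 1.059×10^5 psi
Total = 2374 + 2908 + 3794 + 9159 + 1.059×10^5 = 1.2411×10^5 psi

124000 psi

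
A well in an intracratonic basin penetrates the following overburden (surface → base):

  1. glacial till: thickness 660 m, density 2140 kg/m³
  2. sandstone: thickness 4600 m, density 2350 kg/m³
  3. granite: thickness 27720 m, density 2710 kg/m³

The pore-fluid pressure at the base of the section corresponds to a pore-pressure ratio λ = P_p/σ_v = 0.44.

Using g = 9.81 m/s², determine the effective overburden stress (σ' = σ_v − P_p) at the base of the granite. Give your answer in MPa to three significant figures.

Overburden (lithostatic) stress σ_v:
glacial till: 2140 kg/m³ × 9.81 m/s² × 660 m = 1.386×10^7 Pa = 13.86 MPa
sandstone: 2350 kg/m³ × 9.81 m/s² × 4600 m = 1.060×10^8 Pa = 106.0 MPa
granite: 2710 kg/m³ × 9.81 m/s² × 27720 m = 7.369×10^8 Pa = 736.9 MPa
Total = 13.86 + 106.0 + 736.9 = 856.84 MPa
Pore pressure P_p = λ·σ_v = 0.44 × 856.8 MPa = 377.0 MPa
Effective stress σ' = σ_v − P_p = 856.8 − 377.0 = 479.83 MPa

480 MPa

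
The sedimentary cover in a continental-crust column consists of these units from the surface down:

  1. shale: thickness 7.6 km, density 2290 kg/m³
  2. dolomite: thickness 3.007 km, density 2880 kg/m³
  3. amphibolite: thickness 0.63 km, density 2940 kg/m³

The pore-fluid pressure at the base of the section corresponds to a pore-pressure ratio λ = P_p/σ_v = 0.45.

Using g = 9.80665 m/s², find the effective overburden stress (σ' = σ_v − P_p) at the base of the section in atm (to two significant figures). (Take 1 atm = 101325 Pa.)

Overburden (lithostatic) stress σ_v:
shale: 2290 kg/m³ × 9.80665 m/s² × 7600 m = 1.707×10^8 Pa = 170.7 MPa
dolomite: 2880 kg/m³ × 9.80665 m/s² × 3007 m = 8.493×10^7 Pa = 84.93 MPa
amphibolite: 2940 kg/m³ × 9.80665 m/s² × 630 m = 1.816×10^7 Pa = 18.16 MPa
Total = 170.7 + 84.93 + 18.16 = 273.77 MPa
Pore pressure P_p = λ·σ_v = 0.45 × 273.8 MPa = 123.2 MPa
Effective stress σ' = σ_v − P_p = 273.8 − 123.2 = 150.57 MPa = 1486.0 atm

1500 atm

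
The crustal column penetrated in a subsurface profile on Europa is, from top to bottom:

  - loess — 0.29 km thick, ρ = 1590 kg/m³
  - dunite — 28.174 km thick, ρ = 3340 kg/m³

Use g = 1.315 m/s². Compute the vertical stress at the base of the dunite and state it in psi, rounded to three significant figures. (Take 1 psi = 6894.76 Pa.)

loess: 1590 kg/m³ × 1.315 m/s² × 290 m = 6.063×10^5 Pa = 87.94 psi
dunite: 3340 kg/m³ × 1.315 m/s² × 28174 m = 1.237×10^8 Pa = 17947 psi
Total = 87.94 + 17947 = 18035 psi

18000 psi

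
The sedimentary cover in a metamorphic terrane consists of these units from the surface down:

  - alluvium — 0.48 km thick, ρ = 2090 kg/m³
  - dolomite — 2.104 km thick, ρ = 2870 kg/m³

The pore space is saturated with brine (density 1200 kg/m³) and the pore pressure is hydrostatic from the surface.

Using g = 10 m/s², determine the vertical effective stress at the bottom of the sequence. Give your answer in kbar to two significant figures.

0.39 kbar

Overburden (lithostatic) stress σ_v:
alluvium: 2090 kg/m³ × 10 m/s² × 480 m = 1.003×10^7 Pa = 10.03 MPa
dolomite: 2870 kg/m³ × 10 m/s² × 2104 m = 6.038×10^7 Pa = 60.38 MPa
Total = 10.03 + 60.38 = 70.417 MPa
Pore pressure P_p = 1200 kg/m³ × 10 m/s² × 2584 m = 3.101×10^7 Pa = 31.01 MPa
Effective stress σ' = σ_v − P_p = 70.42 − 31.01 = 39.409 MPa = 0.39409 kbar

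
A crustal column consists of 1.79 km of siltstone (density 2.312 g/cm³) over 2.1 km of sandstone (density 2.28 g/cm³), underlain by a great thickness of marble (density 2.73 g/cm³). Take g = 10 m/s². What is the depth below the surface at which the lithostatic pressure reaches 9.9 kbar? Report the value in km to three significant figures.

36.9 km

Pressure at base of upper layers: 2312×10×1790 + 2280×10×2100 = 8.926×10^7 Pa = 0.8926 kbar
Remaining pressure to be supplied by marble: 9.900×10^8 − 8.926×10^7 = 9.007×10^8 Pa
Additional depth in marble = 9.007×10^8 Pa / (2730 kg/m³ × 10 m/s²) = 32994 m
Total depth = 3890 m + 32994 m = 36884 m
= 36.884 km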